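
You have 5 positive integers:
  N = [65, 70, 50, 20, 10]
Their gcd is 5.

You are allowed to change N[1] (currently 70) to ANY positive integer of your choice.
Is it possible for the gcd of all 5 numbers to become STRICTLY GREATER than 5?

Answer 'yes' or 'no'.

Current gcd = 5
gcd of all OTHER numbers (without N[1]=70): gcd([65, 50, 20, 10]) = 5
The new gcd after any change is gcd(5, new_value).
This can be at most 5.
Since 5 = old gcd 5, the gcd can only stay the same or decrease.

Answer: no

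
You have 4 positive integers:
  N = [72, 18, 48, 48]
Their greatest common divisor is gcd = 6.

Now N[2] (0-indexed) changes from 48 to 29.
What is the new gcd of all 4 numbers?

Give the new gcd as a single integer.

Answer: 1

Derivation:
Numbers: [72, 18, 48, 48], gcd = 6
Change: index 2, 48 -> 29
gcd of the OTHER numbers (without index 2): gcd([72, 18, 48]) = 6
New gcd = gcd(g_others, new_val) = gcd(6, 29) = 1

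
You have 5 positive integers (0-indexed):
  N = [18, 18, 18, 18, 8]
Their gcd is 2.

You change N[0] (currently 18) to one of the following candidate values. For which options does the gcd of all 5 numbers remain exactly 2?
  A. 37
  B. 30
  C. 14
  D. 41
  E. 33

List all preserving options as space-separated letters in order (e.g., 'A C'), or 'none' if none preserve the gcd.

Old gcd = 2; gcd of others (without N[0]) = 2
New gcd for candidate v: gcd(2, v). Preserves old gcd iff gcd(2, v) = 2.
  Option A: v=37, gcd(2,37)=1 -> changes
  Option B: v=30, gcd(2,30)=2 -> preserves
  Option C: v=14, gcd(2,14)=2 -> preserves
  Option D: v=41, gcd(2,41)=1 -> changes
  Option E: v=33, gcd(2,33)=1 -> changes

Answer: B C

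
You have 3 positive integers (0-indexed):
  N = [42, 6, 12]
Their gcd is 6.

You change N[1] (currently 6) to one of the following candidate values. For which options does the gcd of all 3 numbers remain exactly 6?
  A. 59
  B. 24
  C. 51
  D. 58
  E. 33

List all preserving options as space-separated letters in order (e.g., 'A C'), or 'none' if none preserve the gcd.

Old gcd = 6; gcd of others (without N[1]) = 6
New gcd for candidate v: gcd(6, v). Preserves old gcd iff gcd(6, v) = 6.
  Option A: v=59, gcd(6,59)=1 -> changes
  Option B: v=24, gcd(6,24)=6 -> preserves
  Option C: v=51, gcd(6,51)=3 -> changes
  Option D: v=58, gcd(6,58)=2 -> changes
  Option E: v=33, gcd(6,33)=3 -> changes

Answer: B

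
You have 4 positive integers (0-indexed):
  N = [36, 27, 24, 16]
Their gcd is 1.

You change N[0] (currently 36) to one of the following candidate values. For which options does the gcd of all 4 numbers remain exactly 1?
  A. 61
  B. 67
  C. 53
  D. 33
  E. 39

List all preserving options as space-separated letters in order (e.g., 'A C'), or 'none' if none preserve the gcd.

Answer: A B C D E

Derivation:
Old gcd = 1; gcd of others (without N[0]) = 1
New gcd for candidate v: gcd(1, v). Preserves old gcd iff gcd(1, v) = 1.
  Option A: v=61, gcd(1,61)=1 -> preserves
  Option B: v=67, gcd(1,67)=1 -> preserves
  Option C: v=53, gcd(1,53)=1 -> preserves
  Option D: v=33, gcd(1,33)=1 -> preserves
  Option E: v=39, gcd(1,39)=1 -> preserves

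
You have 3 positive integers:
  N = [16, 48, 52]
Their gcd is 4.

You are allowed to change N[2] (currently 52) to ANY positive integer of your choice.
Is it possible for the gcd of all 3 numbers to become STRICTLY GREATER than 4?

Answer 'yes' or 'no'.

Current gcd = 4
gcd of all OTHER numbers (without N[2]=52): gcd([16, 48]) = 16
The new gcd after any change is gcd(16, new_value).
This can be at most 16.
Since 16 > old gcd 4, the gcd CAN increase (e.g., set N[2] = 16).

Answer: yes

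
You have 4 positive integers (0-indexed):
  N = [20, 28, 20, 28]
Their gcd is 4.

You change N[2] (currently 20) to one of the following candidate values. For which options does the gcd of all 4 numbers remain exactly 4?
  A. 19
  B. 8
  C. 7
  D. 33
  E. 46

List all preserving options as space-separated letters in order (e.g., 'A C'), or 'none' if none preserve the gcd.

Answer: B

Derivation:
Old gcd = 4; gcd of others (without N[2]) = 4
New gcd for candidate v: gcd(4, v). Preserves old gcd iff gcd(4, v) = 4.
  Option A: v=19, gcd(4,19)=1 -> changes
  Option B: v=8, gcd(4,8)=4 -> preserves
  Option C: v=7, gcd(4,7)=1 -> changes
  Option D: v=33, gcd(4,33)=1 -> changes
  Option E: v=46, gcd(4,46)=2 -> changes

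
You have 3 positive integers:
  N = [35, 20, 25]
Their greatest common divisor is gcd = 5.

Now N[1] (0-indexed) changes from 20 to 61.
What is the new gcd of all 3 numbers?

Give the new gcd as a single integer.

Numbers: [35, 20, 25], gcd = 5
Change: index 1, 20 -> 61
gcd of the OTHER numbers (without index 1): gcd([35, 25]) = 5
New gcd = gcd(g_others, new_val) = gcd(5, 61) = 1

Answer: 1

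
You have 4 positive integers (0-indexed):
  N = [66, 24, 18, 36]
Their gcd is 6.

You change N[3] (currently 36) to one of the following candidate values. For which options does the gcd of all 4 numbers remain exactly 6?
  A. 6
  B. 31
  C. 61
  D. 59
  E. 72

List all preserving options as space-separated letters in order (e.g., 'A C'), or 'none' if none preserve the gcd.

Answer: A E

Derivation:
Old gcd = 6; gcd of others (without N[3]) = 6
New gcd for candidate v: gcd(6, v). Preserves old gcd iff gcd(6, v) = 6.
  Option A: v=6, gcd(6,6)=6 -> preserves
  Option B: v=31, gcd(6,31)=1 -> changes
  Option C: v=61, gcd(6,61)=1 -> changes
  Option D: v=59, gcd(6,59)=1 -> changes
  Option E: v=72, gcd(6,72)=6 -> preserves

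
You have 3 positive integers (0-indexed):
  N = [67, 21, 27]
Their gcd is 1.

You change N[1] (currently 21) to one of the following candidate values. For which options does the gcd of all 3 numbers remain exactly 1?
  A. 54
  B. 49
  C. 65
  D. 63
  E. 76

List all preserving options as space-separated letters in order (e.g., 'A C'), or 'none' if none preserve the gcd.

Answer: A B C D E

Derivation:
Old gcd = 1; gcd of others (without N[1]) = 1
New gcd for candidate v: gcd(1, v). Preserves old gcd iff gcd(1, v) = 1.
  Option A: v=54, gcd(1,54)=1 -> preserves
  Option B: v=49, gcd(1,49)=1 -> preserves
  Option C: v=65, gcd(1,65)=1 -> preserves
  Option D: v=63, gcd(1,63)=1 -> preserves
  Option E: v=76, gcd(1,76)=1 -> preserves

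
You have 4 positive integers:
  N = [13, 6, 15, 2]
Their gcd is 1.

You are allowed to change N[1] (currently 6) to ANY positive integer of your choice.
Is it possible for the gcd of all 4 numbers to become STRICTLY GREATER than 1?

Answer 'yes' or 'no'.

Answer: no

Derivation:
Current gcd = 1
gcd of all OTHER numbers (without N[1]=6): gcd([13, 15, 2]) = 1
The new gcd after any change is gcd(1, new_value).
This can be at most 1.
Since 1 = old gcd 1, the gcd can only stay the same or decrease.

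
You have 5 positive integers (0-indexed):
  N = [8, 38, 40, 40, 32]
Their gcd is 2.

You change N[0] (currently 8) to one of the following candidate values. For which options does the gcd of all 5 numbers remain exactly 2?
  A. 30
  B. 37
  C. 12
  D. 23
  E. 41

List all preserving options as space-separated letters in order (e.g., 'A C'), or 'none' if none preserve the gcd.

Answer: A C

Derivation:
Old gcd = 2; gcd of others (without N[0]) = 2
New gcd for candidate v: gcd(2, v). Preserves old gcd iff gcd(2, v) = 2.
  Option A: v=30, gcd(2,30)=2 -> preserves
  Option B: v=37, gcd(2,37)=1 -> changes
  Option C: v=12, gcd(2,12)=2 -> preserves
  Option D: v=23, gcd(2,23)=1 -> changes
  Option E: v=41, gcd(2,41)=1 -> changes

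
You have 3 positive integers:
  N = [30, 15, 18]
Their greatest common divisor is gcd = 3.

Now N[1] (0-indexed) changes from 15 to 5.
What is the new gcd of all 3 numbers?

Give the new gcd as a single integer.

Numbers: [30, 15, 18], gcd = 3
Change: index 1, 15 -> 5
gcd of the OTHER numbers (without index 1): gcd([30, 18]) = 6
New gcd = gcd(g_others, new_val) = gcd(6, 5) = 1

Answer: 1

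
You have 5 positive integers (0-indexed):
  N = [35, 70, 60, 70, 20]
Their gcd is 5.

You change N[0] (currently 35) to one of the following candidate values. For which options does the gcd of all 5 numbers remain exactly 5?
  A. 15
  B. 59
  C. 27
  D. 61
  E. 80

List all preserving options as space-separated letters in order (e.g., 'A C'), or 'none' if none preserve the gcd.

Answer: A

Derivation:
Old gcd = 5; gcd of others (without N[0]) = 10
New gcd for candidate v: gcd(10, v). Preserves old gcd iff gcd(10, v) = 5.
  Option A: v=15, gcd(10,15)=5 -> preserves
  Option B: v=59, gcd(10,59)=1 -> changes
  Option C: v=27, gcd(10,27)=1 -> changes
  Option D: v=61, gcd(10,61)=1 -> changes
  Option E: v=80, gcd(10,80)=10 -> changes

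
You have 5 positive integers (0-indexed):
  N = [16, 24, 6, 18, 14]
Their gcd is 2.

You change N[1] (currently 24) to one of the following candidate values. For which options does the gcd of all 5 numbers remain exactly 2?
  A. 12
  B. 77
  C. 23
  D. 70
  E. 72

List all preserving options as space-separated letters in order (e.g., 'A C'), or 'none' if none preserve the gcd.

Old gcd = 2; gcd of others (without N[1]) = 2
New gcd for candidate v: gcd(2, v). Preserves old gcd iff gcd(2, v) = 2.
  Option A: v=12, gcd(2,12)=2 -> preserves
  Option B: v=77, gcd(2,77)=1 -> changes
  Option C: v=23, gcd(2,23)=1 -> changes
  Option D: v=70, gcd(2,70)=2 -> preserves
  Option E: v=72, gcd(2,72)=2 -> preserves

Answer: A D E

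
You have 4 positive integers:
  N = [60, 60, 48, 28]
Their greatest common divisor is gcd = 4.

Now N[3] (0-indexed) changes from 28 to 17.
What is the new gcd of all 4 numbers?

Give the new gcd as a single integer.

Numbers: [60, 60, 48, 28], gcd = 4
Change: index 3, 28 -> 17
gcd of the OTHER numbers (without index 3): gcd([60, 60, 48]) = 12
New gcd = gcd(g_others, new_val) = gcd(12, 17) = 1

Answer: 1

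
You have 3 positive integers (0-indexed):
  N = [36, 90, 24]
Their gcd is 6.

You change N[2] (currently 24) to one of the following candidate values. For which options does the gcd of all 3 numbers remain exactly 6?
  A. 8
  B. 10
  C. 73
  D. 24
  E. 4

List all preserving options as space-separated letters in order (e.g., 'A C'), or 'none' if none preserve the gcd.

Answer: D

Derivation:
Old gcd = 6; gcd of others (without N[2]) = 18
New gcd for candidate v: gcd(18, v). Preserves old gcd iff gcd(18, v) = 6.
  Option A: v=8, gcd(18,8)=2 -> changes
  Option B: v=10, gcd(18,10)=2 -> changes
  Option C: v=73, gcd(18,73)=1 -> changes
  Option D: v=24, gcd(18,24)=6 -> preserves
  Option E: v=4, gcd(18,4)=2 -> changes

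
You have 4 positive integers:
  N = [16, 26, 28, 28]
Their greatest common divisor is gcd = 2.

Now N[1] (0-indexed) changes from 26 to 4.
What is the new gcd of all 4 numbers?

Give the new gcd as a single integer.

Numbers: [16, 26, 28, 28], gcd = 2
Change: index 1, 26 -> 4
gcd of the OTHER numbers (without index 1): gcd([16, 28, 28]) = 4
New gcd = gcd(g_others, new_val) = gcd(4, 4) = 4

Answer: 4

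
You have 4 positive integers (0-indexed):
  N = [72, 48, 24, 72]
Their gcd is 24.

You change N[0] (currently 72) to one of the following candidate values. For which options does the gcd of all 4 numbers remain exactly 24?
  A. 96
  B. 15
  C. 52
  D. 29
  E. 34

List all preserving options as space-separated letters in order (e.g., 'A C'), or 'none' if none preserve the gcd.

Old gcd = 24; gcd of others (without N[0]) = 24
New gcd for candidate v: gcd(24, v). Preserves old gcd iff gcd(24, v) = 24.
  Option A: v=96, gcd(24,96)=24 -> preserves
  Option B: v=15, gcd(24,15)=3 -> changes
  Option C: v=52, gcd(24,52)=4 -> changes
  Option D: v=29, gcd(24,29)=1 -> changes
  Option E: v=34, gcd(24,34)=2 -> changes

Answer: A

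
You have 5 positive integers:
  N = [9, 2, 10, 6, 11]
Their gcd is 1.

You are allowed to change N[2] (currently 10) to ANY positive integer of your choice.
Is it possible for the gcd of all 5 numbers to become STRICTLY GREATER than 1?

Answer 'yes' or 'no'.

Answer: no

Derivation:
Current gcd = 1
gcd of all OTHER numbers (without N[2]=10): gcd([9, 2, 6, 11]) = 1
The new gcd after any change is gcd(1, new_value).
This can be at most 1.
Since 1 = old gcd 1, the gcd can only stay the same or decrease.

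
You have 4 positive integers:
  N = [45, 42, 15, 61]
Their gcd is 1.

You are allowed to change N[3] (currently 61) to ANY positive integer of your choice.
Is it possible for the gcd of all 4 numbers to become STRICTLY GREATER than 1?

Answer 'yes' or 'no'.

Current gcd = 1
gcd of all OTHER numbers (without N[3]=61): gcd([45, 42, 15]) = 3
The new gcd after any change is gcd(3, new_value).
This can be at most 3.
Since 3 > old gcd 1, the gcd CAN increase (e.g., set N[3] = 3).

Answer: yes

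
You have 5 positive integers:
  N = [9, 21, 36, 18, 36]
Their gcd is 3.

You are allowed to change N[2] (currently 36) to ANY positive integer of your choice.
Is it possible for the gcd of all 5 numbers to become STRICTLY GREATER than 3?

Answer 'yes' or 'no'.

Current gcd = 3
gcd of all OTHER numbers (without N[2]=36): gcd([9, 21, 18, 36]) = 3
The new gcd after any change is gcd(3, new_value).
This can be at most 3.
Since 3 = old gcd 3, the gcd can only stay the same or decrease.

Answer: no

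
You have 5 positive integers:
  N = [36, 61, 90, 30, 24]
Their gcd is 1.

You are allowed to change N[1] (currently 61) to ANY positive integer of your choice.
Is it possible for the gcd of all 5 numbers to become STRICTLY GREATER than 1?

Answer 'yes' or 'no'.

Answer: yes

Derivation:
Current gcd = 1
gcd of all OTHER numbers (without N[1]=61): gcd([36, 90, 30, 24]) = 6
The new gcd after any change is gcd(6, new_value).
This can be at most 6.
Since 6 > old gcd 1, the gcd CAN increase (e.g., set N[1] = 6).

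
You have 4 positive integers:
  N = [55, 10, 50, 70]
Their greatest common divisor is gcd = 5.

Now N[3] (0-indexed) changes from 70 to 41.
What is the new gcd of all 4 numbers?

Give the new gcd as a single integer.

Answer: 1

Derivation:
Numbers: [55, 10, 50, 70], gcd = 5
Change: index 3, 70 -> 41
gcd of the OTHER numbers (without index 3): gcd([55, 10, 50]) = 5
New gcd = gcd(g_others, new_val) = gcd(5, 41) = 1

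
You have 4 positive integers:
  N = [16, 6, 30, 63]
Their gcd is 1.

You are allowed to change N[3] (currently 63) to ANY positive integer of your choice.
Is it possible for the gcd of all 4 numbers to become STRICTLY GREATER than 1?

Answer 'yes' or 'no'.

Current gcd = 1
gcd of all OTHER numbers (without N[3]=63): gcd([16, 6, 30]) = 2
The new gcd after any change is gcd(2, new_value).
This can be at most 2.
Since 2 > old gcd 1, the gcd CAN increase (e.g., set N[3] = 2).

Answer: yes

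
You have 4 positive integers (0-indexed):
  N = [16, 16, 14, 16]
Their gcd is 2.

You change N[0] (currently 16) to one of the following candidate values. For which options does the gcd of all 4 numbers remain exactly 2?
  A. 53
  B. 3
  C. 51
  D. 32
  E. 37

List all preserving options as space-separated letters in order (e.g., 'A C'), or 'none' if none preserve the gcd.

Answer: D

Derivation:
Old gcd = 2; gcd of others (without N[0]) = 2
New gcd for candidate v: gcd(2, v). Preserves old gcd iff gcd(2, v) = 2.
  Option A: v=53, gcd(2,53)=1 -> changes
  Option B: v=3, gcd(2,3)=1 -> changes
  Option C: v=51, gcd(2,51)=1 -> changes
  Option D: v=32, gcd(2,32)=2 -> preserves
  Option E: v=37, gcd(2,37)=1 -> changes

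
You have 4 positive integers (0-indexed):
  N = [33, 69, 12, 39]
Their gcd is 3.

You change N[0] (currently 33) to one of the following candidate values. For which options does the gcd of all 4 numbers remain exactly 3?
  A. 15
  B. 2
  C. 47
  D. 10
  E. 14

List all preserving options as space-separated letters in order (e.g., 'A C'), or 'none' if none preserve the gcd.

Old gcd = 3; gcd of others (without N[0]) = 3
New gcd for candidate v: gcd(3, v). Preserves old gcd iff gcd(3, v) = 3.
  Option A: v=15, gcd(3,15)=3 -> preserves
  Option B: v=2, gcd(3,2)=1 -> changes
  Option C: v=47, gcd(3,47)=1 -> changes
  Option D: v=10, gcd(3,10)=1 -> changes
  Option E: v=14, gcd(3,14)=1 -> changes

Answer: A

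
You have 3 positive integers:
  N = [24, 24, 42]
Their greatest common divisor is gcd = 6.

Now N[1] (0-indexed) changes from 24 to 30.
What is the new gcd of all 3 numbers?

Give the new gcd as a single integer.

Answer: 6

Derivation:
Numbers: [24, 24, 42], gcd = 6
Change: index 1, 24 -> 30
gcd of the OTHER numbers (without index 1): gcd([24, 42]) = 6
New gcd = gcd(g_others, new_val) = gcd(6, 30) = 6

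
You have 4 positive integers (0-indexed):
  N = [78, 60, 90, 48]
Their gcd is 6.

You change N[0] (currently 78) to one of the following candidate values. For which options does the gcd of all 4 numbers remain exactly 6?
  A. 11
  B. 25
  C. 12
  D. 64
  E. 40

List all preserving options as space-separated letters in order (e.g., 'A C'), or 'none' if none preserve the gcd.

Old gcd = 6; gcd of others (without N[0]) = 6
New gcd for candidate v: gcd(6, v). Preserves old gcd iff gcd(6, v) = 6.
  Option A: v=11, gcd(6,11)=1 -> changes
  Option B: v=25, gcd(6,25)=1 -> changes
  Option C: v=12, gcd(6,12)=6 -> preserves
  Option D: v=64, gcd(6,64)=2 -> changes
  Option E: v=40, gcd(6,40)=2 -> changes

Answer: C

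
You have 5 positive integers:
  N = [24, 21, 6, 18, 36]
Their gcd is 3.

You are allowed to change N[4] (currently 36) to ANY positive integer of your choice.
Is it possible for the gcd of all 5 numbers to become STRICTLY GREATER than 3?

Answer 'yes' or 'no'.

Current gcd = 3
gcd of all OTHER numbers (without N[4]=36): gcd([24, 21, 6, 18]) = 3
The new gcd after any change is gcd(3, new_value).
This can be at most 3.
Since 3 = old gcd 3, the gcd can only stay the same or decrease.

Answer: no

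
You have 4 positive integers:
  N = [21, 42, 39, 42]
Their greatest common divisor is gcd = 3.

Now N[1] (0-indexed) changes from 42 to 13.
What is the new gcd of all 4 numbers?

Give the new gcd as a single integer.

Numbers: [21, 42, 39, 42], gcd = 3
Change: index 1, 42 -> 13
gcd of the OTHER numbers (without index 1): gcd([21, 39, 42]) = 3
New gcd = gcd(g_others, new_val) = gcd(3, 13) = 1

Answer: 1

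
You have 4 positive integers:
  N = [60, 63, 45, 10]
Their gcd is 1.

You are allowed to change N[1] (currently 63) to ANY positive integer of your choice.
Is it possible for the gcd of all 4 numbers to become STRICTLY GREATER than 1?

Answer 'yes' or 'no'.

Answer: yes

Derivation:
Current gcd = 1
gcd of all OTHER numbers (without N[1]=63): gcd([60, 45, 10]) = 5
The new gcd after any change is gcd(5, new_value).
This can be at most 5.
Since 5 > old gcd 1, the gcd CAN increase (e.g., set N[1] = 5).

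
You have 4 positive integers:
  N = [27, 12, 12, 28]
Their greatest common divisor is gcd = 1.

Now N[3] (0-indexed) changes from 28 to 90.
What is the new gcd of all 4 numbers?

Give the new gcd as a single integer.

Numbers: [27, 12, 12, 28], gcd = 1
Change: index 3, 28 -> 90
gcd of the OTHER numbers (without index 3): gcd([27, 12, 12]) = 3
New gcd = gcd(g_others, new_val) = gcd(3, 90) = 3

Answer: 3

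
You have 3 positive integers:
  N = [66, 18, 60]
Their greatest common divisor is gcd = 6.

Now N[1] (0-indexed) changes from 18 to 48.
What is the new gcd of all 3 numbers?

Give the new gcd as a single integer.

Numbers: [66, 18, 60], gcd = 6
Change: index 1, 18 -> 48
gcd of the OTHER numbers (without index 1): gcd([66, 60]) = 6
New gcd = gcd(g_others, new_val) = gcd(6, 48) = 6

Answer: 6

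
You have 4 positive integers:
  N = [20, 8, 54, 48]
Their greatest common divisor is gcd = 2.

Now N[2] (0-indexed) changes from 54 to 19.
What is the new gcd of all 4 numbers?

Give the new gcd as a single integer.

Numbers: [20, 8, 54, 48], gcd = 2
Change: index 2, 54 -> 19
gcd of the OTHER numbers (without index 2): gcd([20, 8, 48]) = 4
New gcd = gcd(g_others, new_val) = gcd(4, 19) = 1

Answer: 1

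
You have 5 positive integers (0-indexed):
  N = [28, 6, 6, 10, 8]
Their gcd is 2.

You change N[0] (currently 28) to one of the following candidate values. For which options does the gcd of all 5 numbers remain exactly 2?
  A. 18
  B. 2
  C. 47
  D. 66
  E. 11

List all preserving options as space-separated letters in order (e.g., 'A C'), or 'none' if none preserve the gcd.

Old gcd = 2; gcd of others (without N[0]) = 2
New gcd for candidate v: gcd(2, v). Preserves old gcd iff gcd(2, v) = 2.
  Option A: v=18, gcd(2,18)=2 -> preserves
  Option B: v=2, gcd(2,2)=2 -> preserves
  Option C: v=47, gcd(2,47)=1 -> changes
  Option D: v=66, gcd(2,66)=2 -> preserves
  Option E: v=11, gcd(2,11)=1 -> changes

Answer: A B D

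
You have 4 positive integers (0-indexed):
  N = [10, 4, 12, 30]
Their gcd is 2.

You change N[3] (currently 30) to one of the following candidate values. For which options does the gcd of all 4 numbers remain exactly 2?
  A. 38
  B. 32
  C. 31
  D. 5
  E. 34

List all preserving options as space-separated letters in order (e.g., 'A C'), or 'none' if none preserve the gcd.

Answer: A B E

Derivation:
Old gcd = 2; gcd of others (without N[3]) = 2
New gcd for candidate v: gcd(2, v). Preserves old gcd iff gcd(2, v) = 2.
  Option A: v=38, gcd(2,38)=2 -> preserves
  Option B: v=32, gcd(2,32)=2 -> preserves
  Option C: v=31, gcd(2,31)=1 -> changes
  Option D: v=5, gcd(2,5)=1 -> changes
  Option E: v=34, gcd(2,34)=2 -> preserves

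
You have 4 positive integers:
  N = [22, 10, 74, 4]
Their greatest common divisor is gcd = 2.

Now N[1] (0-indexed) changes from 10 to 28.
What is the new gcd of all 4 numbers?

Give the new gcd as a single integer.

Numbers: [22, 10, 74, 4], gcd = 2
Change: index 1, 10 -> 28
gcd of the OTHER numbers (without index 1): gcd([22, 74, 4]) = 2
New gcd = gcd(g_others, new_val) = gcd(2, 28) = 2

Answer: 2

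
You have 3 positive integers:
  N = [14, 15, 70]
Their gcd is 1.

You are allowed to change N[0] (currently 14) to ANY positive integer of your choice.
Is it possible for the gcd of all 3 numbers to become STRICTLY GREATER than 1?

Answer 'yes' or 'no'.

Current gcd = 1
gcd of all OTHER numbers (without N[0]=14): gcd([15, 70]) = 5
The new gcd after any change is gcd(5, new_value).
This can be at most 5.
Since 5 > old gcd 1, the gcd CAN increase (e.g., set N[0] = 5).

Answer: yes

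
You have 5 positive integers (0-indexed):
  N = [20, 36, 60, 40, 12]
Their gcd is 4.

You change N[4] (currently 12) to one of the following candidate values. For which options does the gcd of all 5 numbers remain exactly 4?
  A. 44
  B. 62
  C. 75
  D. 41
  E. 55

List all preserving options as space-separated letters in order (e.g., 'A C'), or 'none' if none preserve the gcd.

Old gcd = 4; gcd of others (without N[4]) = 4
New gcd for candidate v: gcd(4, v). Preserves old gcd iff gcd(4, v) = 4.
  Option A: v=44, gcd(4,44)=4 -> preserves
  Option B: v=62, gcd(4,62)=2 -> changes
  Option C: v=75, gcd(4,75)=1 -> changes
  Option D: v=41, gcd(4,41)=1 -> changes
  Option E: v=55, gcd(4,55)=1 -> changes

Answer: A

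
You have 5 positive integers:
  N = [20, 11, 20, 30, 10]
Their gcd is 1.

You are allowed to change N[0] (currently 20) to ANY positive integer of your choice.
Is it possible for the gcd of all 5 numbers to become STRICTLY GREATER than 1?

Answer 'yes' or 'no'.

Current gcd = 1
gcd of all OTHER numbers (without N[0]=20): gcd([11, 20, 30, 10]) = 1
The new gcd after any change is gcd(1, new_value).
This can be at most 1.
Since 1 = old gcd 1, the gcd can only stay the same or decrease.

Answer: no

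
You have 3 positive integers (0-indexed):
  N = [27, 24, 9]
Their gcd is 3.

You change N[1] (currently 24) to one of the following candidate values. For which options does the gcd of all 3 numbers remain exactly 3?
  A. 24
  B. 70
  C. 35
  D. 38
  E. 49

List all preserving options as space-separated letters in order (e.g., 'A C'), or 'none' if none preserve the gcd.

Answer: A

Derivation:
Old gcd = 3; gcd of others (without N[1]) = 9
New gcd for candidate v: gcd(9, v). Preserves old gcd iff gcd(9, v) = 3.
  Option A: v=24, gcd(9,24)=3 -> preserves
  Option B: v=70, gcd(9,70)=1 -> changes
  Option C: v=35, gcd(9,35)=1 -> changes
  Option D: v=38, gcd(9,38)=1 -> changes
  Option E: v=49, gcd(9,49)=1 -> changes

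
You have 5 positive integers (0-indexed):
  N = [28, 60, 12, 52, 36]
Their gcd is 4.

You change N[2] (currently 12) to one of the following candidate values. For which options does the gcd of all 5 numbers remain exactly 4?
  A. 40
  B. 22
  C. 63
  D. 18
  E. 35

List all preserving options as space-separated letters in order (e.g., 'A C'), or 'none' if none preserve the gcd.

Answer: A

Derivation:
Old gcd = 4; gcd of others (without N[2]) = 4
New gcd for candidate v: gcd(4, v). Preserves old gcd iff gcd(4, v) = 4.
  Option A: v=40, gcd(4,40)=4 -> preserves
  Option B: v=22, gcd(4,22)=2 -> changes
  Option C: v=63, gcd(4,63)=1 -> changes
  Option D: v=18, gcd(4,18)=2 -> changes
  Option E: v=35, gcd(4,35)=1 -> changes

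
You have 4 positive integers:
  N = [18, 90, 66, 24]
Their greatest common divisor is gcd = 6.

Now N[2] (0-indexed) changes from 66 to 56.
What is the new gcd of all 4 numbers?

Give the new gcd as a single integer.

Answer: 2

Derivation:
Numbers: [18, 90, 66, 24], gcd = 6
Change: index 2, 66 -> 56
gcd of the OTHER numbers (without index 2): gcd([18, 90, 24]) = 6
New gcd = gcd(g_others, new_val) = gcd(6, 56) = 2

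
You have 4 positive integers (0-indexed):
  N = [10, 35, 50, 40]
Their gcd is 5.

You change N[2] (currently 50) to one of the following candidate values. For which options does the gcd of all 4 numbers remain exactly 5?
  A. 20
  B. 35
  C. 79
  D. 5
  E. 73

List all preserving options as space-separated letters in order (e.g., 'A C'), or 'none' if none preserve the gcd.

Old gcd = 5; gcd of others (without N[2]) = 5
New gcd for candidate v: gcd(5, v). Preserves old gcd iff gcd(5, v) = 5.
  Option A: v=20, gcd(5,20)=5 -> preserves
  Option B: v=35, gcd(5,35)=5 -> preserves
  Option C: v=79, gcd(5,79)=1 -> changes
  Option D: v=5, gcd(5,5)=5 -> preserves
  Option E: v=73, gcd(5,73)=1 -> changes

Answer: A B D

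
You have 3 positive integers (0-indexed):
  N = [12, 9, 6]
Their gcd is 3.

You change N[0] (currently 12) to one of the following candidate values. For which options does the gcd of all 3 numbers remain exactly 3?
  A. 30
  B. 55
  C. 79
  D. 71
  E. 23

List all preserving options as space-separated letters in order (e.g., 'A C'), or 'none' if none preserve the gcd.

Old gcd = 3; gcd of others (without N[0]) = 3
New gcd for candidate v: gcd(3, v). Preserves old gcd iff gcd(3, v) = 3.
  Option A: v=30, gcd(3,30)=3 -> preserves
  Option B: v=55, gcd(3,55)=1 -> changes
  Option C: v=79, gcd(3,79)=1 -> changes
  Option D: v=71, gcd(3,71)=1 -> changes
  Option E: v=23, gcd(3,23)=1 -> changes

Answer: A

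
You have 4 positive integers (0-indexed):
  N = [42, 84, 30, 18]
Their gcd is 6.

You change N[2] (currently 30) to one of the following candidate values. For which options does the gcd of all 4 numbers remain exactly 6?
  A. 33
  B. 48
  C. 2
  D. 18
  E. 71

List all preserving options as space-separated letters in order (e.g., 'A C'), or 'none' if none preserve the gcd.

Old gcd = 6; gcd of others (without N[2]) = 6
New gcd for candidate v: gcd(6, v). Preserves old gcd iff gcd(6, v) = 6.
  Option A: v=33, gcd(6,33)=3 -> changes
  Option B: v=48, gcd(6,48)=6 -> preserves
  Option C: v=2, gcd(6,2)=2 -> changes
  Option D: v=18, gcd(6,18)=6 -> preserves
  Option E: v=71, gcd(6,71)=1 -> changes

Answer: B D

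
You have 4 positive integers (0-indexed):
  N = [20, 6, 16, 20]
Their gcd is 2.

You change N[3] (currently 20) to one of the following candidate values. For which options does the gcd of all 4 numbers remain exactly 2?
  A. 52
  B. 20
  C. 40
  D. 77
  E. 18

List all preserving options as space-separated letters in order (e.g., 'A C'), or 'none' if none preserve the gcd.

Old gcd = 2; gcd of others (without N[3]) = 2
New gcd for candidate v: gcd(2, v). Preserves old gcd iff gcd(2, v) = 2.
  Option A: v=52, gcd(2,52)=2 -> preserves
  Option B: v=20, gcd(2,20)=2 -> preserves
  Option C: v=40, gcd(2,40)=2 -> preserves
  Option D: v=77, gcd(2,77)=1 -> changes
  Option E: v=18, gcd(2,18)=2 -> preserves

Answer: A B C E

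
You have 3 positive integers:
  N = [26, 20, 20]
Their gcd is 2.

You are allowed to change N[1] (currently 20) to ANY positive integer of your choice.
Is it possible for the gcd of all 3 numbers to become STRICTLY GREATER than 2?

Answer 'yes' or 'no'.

Answer: no

Derivation:
Current gcd = 2
gcd of all OTHER numbers (without N[1]=20): gcd([26, 20]) = 2
The new gcd after any change is gcd(2, new_value).
This can be at most 2.
Since 2 = old gcd 2, the gcd can only stay the same or decrease.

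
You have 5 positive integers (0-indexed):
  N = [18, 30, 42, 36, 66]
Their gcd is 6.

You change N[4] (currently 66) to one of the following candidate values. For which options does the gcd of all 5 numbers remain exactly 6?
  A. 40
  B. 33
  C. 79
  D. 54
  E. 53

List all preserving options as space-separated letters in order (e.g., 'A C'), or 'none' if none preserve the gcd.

Old gcd = 6; gcd of others (without N[4]) = 6
New gcd for candidate v: gcd(6, v). Preserves old gcd iff gcd(6, v) = 6.
  Option A: v=40, gcd(6,40)=2 -> changes
  Option B: v=33, gcd(6,33)=3 -> changes
  Option C: v=79, gcd(6,79)=1 -> changes
  Option D: v=54, gcd(6,54)=6 -> preserves
  Option E: v=53, gcd(6,53)=1 -> changes

Answer: D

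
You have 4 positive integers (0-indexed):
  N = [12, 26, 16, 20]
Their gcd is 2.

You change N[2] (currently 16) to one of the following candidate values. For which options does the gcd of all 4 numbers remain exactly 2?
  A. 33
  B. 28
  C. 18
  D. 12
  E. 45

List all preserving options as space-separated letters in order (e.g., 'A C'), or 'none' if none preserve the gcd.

Answer: B C D

Derivation:
Old gcd = 2; gcd of others (without N[2]) = 2
New gcd for candidate v: gcd(2, v). Preserves old gcd iff gcd(2, v) = 2.
  Option A: v=33, gcd(2,33)=1 -> changes
  Option B: v=28, gcd(2,28)=2 -> preserves
  Option C: v=18, gcd(2,18)=2 -> preserves
  Option D: v=12, gcd(2,12)=2 -> preserves
  Option E: v=45, gcd(2,45)=1 -> changes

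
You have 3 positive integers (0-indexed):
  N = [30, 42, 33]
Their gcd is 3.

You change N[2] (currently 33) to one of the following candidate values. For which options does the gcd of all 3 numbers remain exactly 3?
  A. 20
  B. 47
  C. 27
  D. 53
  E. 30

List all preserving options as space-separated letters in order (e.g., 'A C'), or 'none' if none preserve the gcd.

Old gcd = 3; gcd of others (without N[2]) = 6
New gcd for candidate v: gcd(6, v). Preserves old gcd iff gcd(6, v) = 3.
  Option A: v=20, gcd(6,20)=2 -> changes
  Option B: v=47, gcd(6,47)=1 -> changes
  Option C: v=27, gcd(6,27)=3 -> preserves
  Option D: v=53, gcd(6,53)=1 -> changes
  Option E: v=30, gcd(6,30)=6 -> changes

Answer: C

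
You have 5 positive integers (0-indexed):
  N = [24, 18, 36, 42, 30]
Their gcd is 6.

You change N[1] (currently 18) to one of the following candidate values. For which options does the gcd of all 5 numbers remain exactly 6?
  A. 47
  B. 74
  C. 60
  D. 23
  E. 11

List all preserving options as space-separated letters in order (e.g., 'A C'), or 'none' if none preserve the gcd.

Old gcd = 6; gcd of others (without N[1]) = 6
New gcd for candidate v: gcd(6, v). Preserves old gcd iff gcd(6, v) = 6.
  Option A: v=47, gcd(6,47)=1 -> changes
  Option B: v=74, gcd(6,74)=2 -> changes
  Option C: v=60, gcd(6,60)=6 -> preserves
  Option D: v=23, gcd(6,23)=1 -> changes
  Option E: v=11, gcd(6,11)=1 -> changes

Answer: C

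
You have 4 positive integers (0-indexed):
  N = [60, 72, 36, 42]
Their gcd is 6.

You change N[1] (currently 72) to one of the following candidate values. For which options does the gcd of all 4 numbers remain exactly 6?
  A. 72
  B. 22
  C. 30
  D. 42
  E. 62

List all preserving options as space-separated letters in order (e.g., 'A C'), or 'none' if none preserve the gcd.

Old gcd = 6; gcd of others (without N[1]) = 6
New gcd for candidate v: gcd(6, v). Preserves old gcd iff gcd(6, v) = 6.
  Option A: v=72, gcd(6,72)=6 -> preserves
  Option B: v=22, gcd(6,22)=2 -> changes
  Option C: v=30, gcd(6,30)=6 -> preserves
  Option D: v=42, gcd(6,42)=6 -> preserves
  Option E: v=62, gcd(6,62)=2 -> changes

Answer: A C D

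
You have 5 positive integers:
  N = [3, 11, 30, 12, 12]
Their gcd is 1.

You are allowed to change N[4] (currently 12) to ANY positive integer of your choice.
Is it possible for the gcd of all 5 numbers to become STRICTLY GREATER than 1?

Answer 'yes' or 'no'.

Answer: no

Derivation:
Current gcd = 1
gcd of all OTHER numbers (without N[4]=12): gcd([3, 11, 30, 12]) = 1
The new gcd after any change is gcd(1, new_value).
This can be at most 1.
Since 1 = old gcd 1, the gcd can only stay the same or decrease.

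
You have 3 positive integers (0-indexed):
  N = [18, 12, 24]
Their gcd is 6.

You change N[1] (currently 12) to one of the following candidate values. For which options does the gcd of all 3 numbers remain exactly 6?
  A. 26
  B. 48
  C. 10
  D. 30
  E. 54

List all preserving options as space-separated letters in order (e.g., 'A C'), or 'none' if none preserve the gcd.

Old gcd = 6; gcd of others (without N[1]) = 6
New gcd for candidate v: gcd(6, v). Preserves old gcd iff gcd(6, v) = 6.
  Option A: v=26, gcd(6,26)=2 -> changes
  Option B: v=48, gcd(6,48)=6 -> preserves
  Option C: v=10, gcd(6,10)=2 -> changes
  Option D: v=30, gcd(6,30)=6 -> preserves
  Option E: v=54, gcd(6,54)=6 -> preserves

Answer: B D E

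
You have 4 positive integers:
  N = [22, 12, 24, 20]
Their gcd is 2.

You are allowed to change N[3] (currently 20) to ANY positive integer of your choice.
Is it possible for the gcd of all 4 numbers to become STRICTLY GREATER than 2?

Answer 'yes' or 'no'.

Current gcd = 2
gcd of all OTHER numbers (without N[3]=20): gcd([22, 12, 24]) = 2
The new gcd after any change is gcd(2, new_value).
This can be at most 2.
Since 2 = old gcd 2, the gcd can only stay the same or decrease.

Answer: no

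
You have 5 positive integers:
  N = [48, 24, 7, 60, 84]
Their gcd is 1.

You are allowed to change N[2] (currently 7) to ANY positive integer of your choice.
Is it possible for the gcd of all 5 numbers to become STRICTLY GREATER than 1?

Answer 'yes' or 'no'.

Answer: yes

Derivation:
Current gcd = 1
gcd of all OTHER numbers (without N[2]=7): gcd([48, 24, 60, 84]) = 12
The new gcd after any change is gcd(12, new_value).
This can be at most 12.
Since 12 > old gcd 1, the gcd CAN increase (e.g., set N[2] = 12).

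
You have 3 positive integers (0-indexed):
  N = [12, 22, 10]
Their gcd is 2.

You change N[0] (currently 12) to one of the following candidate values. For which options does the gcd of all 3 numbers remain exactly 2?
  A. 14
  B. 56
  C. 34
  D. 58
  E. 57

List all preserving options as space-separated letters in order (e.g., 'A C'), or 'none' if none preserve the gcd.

Answer: A B C D

Derivation:
Old gcd = 2; gcd of others (without N[0]) = 2
New gcd for candidate v: gcd(2, v). Preserves old gcd iff gcd(2, v) = 2.
  Option A: v=14, gcd(2,14)=2 -> preserves
  Option B: v=56, gcd(2,56)=2 -> preserves
  Option C: v=34, gcd(2,34)=2 -> preserves
  Option D: v=58, gcd(2,58)=2 -> preserves
  Option E: v=57, gcd(2,57)=1 -> changes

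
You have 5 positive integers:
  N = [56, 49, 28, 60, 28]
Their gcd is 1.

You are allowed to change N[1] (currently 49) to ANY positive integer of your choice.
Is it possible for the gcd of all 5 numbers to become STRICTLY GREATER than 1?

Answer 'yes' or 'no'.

Answer: yes

Derivation:
Current gcd = 1
gcd of all OTHER numbers (without N[1]=49): gcd([56, 28, 60, 28]) = 4
The new gcd after any change is gcd(4, new_value).
This can be at most 4.
Since 4 > old gcd 1, the gcd CAN increase (e.g., set N[1] = 4).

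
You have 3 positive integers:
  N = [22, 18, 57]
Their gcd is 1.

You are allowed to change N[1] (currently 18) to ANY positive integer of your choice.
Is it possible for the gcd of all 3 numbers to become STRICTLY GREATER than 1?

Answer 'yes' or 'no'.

Answer: no

Derivation:
Current gcd = 1
gcd of all OTHER numbers (without N[1]=18): gcd([22, 57]) = 1
The new gcd after any change is gcd(1, new_value).
This can be at most 1.
Since 1 = old gcd 1, the gcd can only stay the same or decrease.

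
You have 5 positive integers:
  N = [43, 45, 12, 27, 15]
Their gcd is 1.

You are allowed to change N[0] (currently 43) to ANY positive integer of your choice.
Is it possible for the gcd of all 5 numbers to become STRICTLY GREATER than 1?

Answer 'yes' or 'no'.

Current gcd = 1
gcd of all OTHER numbers (without N[0]=43): gcd([45, 12, 27, 15]) = 3
The new gcd after any change is gcd(3, new_value).
This can be at most 3.
Since 3 > old gcd 1, the gcd CAN increase (e.g., set N[0] = 3).

Answer: yes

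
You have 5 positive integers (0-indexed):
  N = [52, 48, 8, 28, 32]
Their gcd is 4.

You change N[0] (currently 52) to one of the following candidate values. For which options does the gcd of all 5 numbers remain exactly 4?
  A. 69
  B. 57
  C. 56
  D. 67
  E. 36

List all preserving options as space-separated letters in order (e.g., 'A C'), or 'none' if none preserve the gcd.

Old gcd = 4; gcd of others (without N[0]) = 4
New gcd for candidate v: gcd(4, v). Preserves old gcd iff gcd(4, v) = 4.
  Option A: v=69, gcd(4,69)=1 -> changes
  Option B: v=57, gcd(4,57)=1 -> changes
  Option C: v=56, gcd(4,56)=4 -> preserves
  Option D: v=67, gcd(4,67)=1 -> changes
  Option E: v=36, gcd(4,36)=4 -> preserves

Answer: C E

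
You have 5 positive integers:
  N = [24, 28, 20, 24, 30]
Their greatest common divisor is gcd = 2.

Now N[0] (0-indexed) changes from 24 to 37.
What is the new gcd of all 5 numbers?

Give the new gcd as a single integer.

Answer: 1

Derivation:
Numbers: [24, 28, 20, 24, 30], gcd = 2
Change: index 0, 24 -> 37
gcd of the OTHER numbers (without index 0): gcd([28, 20, 24, 30]) = 2
New gcd = gcd(g_others, new_val) = gcd(2, 37) = 1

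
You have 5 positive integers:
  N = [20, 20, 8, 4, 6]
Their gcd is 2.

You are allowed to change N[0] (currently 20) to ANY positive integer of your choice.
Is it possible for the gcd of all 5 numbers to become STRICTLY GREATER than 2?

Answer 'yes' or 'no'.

Answer: no

Derivation:
Current gcd = 2
gcd of all OTHER numbers (without N[0]=20): gcd([20, 8, 4, 6]) = 2
The new gcd after any change is gcd(2, new_value).
This can be at most 2.
Since 2 = old gcd 2, the gcd can only stay the same or decrease.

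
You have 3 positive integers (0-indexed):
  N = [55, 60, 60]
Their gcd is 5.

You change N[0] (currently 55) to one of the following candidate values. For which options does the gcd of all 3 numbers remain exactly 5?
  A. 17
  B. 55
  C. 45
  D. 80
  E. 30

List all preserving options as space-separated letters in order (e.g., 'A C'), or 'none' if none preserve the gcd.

Answer: B

Derivation:
Old gcd = 5; gcd of others (without N[0]) = 60
New gcd for candidate v: gcd(60, v). Preserves old gcd iff gcd(60, v) = 5.
  Option A: v=17, gcd(60,17)=1 -> changes
  Option B: v=55, gcd(60,55)=5 -> preserves
  Option C: v=45, gcd(60,45)=15 -> changes
  Option D: v=80, gcd(60,80)=20 -> changes
  Option E: v=30, gcd(60,30)=30 -> changes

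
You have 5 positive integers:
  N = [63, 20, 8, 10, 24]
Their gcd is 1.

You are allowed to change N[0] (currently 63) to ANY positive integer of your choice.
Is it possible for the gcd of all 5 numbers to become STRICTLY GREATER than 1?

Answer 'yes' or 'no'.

Current gcd = 1
gcd of all OTHER numbers (without N[0]=63): gcd([20, 8, 10, 24]) = 2
The new gcd after any change is gcd(2, new_value).
This can be at most 2.
Since 2 > old gcd 1, the gcd CAN increase (e.g., set N[0] = 2).

Answer: yes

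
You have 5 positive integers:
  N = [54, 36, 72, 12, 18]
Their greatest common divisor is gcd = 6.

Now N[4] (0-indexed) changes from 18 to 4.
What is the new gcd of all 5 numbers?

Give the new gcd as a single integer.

Numbers: [54, 36, 72, 12, 18], gcd = 6
Change: index 4, 18 -> 4
gcd of the OTHER numbers (without index 4): gcd([54, 36, 72, 12]) = 6
New gcd = gcd(g_others, new_val) = gcd(6, 4) = 2

Answer: 2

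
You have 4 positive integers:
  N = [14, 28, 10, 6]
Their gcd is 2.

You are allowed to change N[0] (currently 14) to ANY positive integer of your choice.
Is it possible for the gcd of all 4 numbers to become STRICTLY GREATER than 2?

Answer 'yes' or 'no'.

Current gcd = 2
gcd of all OTHER numbers (without N[0]=14): gcd([28, 10, 6]) = 2
The new gcd after any change is gcd(2, new_value).
This can be at most 2.
Since 2 = old gcd 2, the gcd can only stay the same or decrease.

Answer: no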